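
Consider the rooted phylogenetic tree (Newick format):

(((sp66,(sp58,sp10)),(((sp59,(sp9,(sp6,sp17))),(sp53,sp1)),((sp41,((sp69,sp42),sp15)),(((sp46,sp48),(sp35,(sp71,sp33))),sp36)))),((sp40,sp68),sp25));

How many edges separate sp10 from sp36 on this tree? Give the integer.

7

The MRCA of sp10 and sp36 is the node subtending ((sp66,(sp58,sp10)),(((sp59,(sp9,(sp6,sp17))),(sp53,sp1)),((sp41,((sp69,sp42),sp15)),(((sp46,sp48),(sp35,(sp71,sp33))),sp36)))).
From sp10 up to that node: 3 branches. From sp36 up to the same node: 4 branches. Total: 3 + 4 = 7.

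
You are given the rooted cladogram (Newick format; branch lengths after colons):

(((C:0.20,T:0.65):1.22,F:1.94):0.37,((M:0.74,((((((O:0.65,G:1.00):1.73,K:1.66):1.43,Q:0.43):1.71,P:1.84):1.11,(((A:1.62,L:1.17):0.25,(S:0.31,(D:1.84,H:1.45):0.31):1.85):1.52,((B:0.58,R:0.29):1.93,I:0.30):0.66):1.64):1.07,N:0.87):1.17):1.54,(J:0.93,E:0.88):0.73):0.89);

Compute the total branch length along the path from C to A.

11.49

The path runs C → … → MRCA → … → A; the MRCA is the root of the tree.
Branch lengths along that path: 0.20 + 1.22 + 0.37 + 0.89 + 1.54 + 1.17 + 1.07 + 1.64 + 1.52 + 0.25 + 1.62 = 11.49.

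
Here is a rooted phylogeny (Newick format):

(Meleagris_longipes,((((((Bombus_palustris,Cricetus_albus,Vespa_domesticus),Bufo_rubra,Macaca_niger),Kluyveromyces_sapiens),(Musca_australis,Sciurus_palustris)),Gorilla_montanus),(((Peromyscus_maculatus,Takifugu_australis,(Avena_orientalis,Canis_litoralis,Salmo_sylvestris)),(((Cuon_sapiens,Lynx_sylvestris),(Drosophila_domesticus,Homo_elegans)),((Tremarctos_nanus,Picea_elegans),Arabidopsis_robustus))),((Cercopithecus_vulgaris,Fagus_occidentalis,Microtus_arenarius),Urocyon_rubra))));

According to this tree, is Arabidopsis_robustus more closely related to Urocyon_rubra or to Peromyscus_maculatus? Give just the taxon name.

Peromyscus_maculatus

The MRCA of Arabidopsis_robustus and Peromyscus_maculatus subtends ((Peromyscus_maculatus,Takifugu_australis,(Avena_orientalis,Canis_litoralis,Salmo_sylvestris)),(((Cuon_sapiens,Lynx_sylvestris),(Drosophila_domesticus,Homo_elegans)),((Tremarctos_nanus,Picea_elegans),Arabidopsis_robustus))) (12 taxa).
The MRCA of Arabidopsis_robustus and Urocyon_rubra subtends (((Peromyscus_maculatus,Takifugu_australis,(Avena_orientalis,Canis_litoralis,Salmo_sylvestris)),(((Cuon_sapiens,Lynx_sylvestris),(Drosophila_domesticus,Homo_elegans)),((Tremarctos_nanus,Picea_elegans),Arabidopsis_robustus))),((Cercopithecus_vulgaris,Fagus_occidentalis,Microtus_arenarius),Urocyon_rubra)) (16 taxa).
The first is nested inside the second, so Arabidopsis_robustus shares a more recent common ancestor with Peromyscus_maculatus.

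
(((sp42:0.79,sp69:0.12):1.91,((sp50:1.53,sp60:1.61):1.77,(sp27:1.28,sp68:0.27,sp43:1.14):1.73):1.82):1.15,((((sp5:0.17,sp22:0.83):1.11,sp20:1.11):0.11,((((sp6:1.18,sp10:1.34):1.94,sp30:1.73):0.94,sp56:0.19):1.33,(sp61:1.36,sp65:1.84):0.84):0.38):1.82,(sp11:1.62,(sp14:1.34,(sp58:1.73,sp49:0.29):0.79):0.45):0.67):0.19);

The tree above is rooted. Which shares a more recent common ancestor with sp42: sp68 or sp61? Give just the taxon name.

sp68

The MRCA of sp42 and sp68 subtends ((sp42,sp69),((sp50,sp60),(sp27,sp68,sp43))) (7 taxa).
The MRCA of sp42 and sp61 is the root, subtending the entire tree (20 taxa).
The first is nested inside the second, so sp42 shares a more recent common ancestor with sp68.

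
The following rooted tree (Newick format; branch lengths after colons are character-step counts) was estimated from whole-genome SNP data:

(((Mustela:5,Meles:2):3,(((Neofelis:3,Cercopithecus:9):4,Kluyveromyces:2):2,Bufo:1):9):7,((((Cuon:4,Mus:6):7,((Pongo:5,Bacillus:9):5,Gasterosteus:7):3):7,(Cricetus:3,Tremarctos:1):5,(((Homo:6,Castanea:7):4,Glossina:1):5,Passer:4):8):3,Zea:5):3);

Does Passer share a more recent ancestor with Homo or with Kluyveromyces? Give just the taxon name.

Homo

The MRCA of Passer and Homo subtends (((Homo,Castanea),Glossina),Passer) (4 taxa).
The MRCA of Passer and Kluyveromyces is the root, subtending the entire tree (18 taxa).
The first is nested inside the second, so Passer shares a more recent common ancestor with Homo.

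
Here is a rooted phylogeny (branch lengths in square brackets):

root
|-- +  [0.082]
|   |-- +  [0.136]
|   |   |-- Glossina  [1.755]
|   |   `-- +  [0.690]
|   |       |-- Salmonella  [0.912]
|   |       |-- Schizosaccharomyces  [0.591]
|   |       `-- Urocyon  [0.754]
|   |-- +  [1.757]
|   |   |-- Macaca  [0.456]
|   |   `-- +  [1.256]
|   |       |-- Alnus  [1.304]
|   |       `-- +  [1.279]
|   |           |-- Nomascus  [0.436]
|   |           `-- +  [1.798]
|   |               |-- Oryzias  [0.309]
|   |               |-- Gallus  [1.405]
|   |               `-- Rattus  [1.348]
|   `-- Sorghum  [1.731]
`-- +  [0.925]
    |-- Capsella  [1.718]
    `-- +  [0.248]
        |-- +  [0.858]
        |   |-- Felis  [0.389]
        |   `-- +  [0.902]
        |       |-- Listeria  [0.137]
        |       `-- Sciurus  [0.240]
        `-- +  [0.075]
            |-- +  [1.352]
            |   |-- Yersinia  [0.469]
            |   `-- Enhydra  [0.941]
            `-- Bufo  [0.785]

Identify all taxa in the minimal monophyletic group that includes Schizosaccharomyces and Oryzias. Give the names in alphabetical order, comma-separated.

Alnus, Gallus, Glossina, Macaca, Nomascus, Oryzias, Rattus, Salmonella, Schizosaccharomyces, Sorghum, Urocyon

Tracing Schizosaccharomyces: it sits inside (Salmonella,Schizosaccharomyces,Urocyon).
Tracing Oryzias: it sits inside (Oryzias,Gallus,Rattus).
The smallest clade enclosing both is ((Glossina,(Salmonella,Schizosaccharomyces,Urocyon)),(Macaca,(Alnus,(Nomascus,(Oryzias,Gallus,Rattus)))),Sorghum); the answer is its 11 terminal taxa in alphabetical order.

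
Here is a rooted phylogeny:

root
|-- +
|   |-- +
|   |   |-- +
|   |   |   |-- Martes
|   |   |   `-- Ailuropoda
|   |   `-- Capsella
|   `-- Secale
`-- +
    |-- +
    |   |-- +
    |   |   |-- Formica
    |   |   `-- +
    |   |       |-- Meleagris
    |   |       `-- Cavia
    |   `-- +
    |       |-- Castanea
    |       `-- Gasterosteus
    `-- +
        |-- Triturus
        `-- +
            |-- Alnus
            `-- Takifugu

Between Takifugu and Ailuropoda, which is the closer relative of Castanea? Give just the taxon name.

The MRCA of Castanea and Takifugu subtends (((Formica,(Meleagris,Cavia)),(Castanea,Gasterosteus)),(Triturus,(Alnus,Takifugu))) (8 taxa).
The MRCA of Castanea and Ailuropoda is the root, subtending the entire tree (12 taxa).
The first is nested inside the second, so Castanea shares a more recent common ancestor with Takifugu.

Takifugu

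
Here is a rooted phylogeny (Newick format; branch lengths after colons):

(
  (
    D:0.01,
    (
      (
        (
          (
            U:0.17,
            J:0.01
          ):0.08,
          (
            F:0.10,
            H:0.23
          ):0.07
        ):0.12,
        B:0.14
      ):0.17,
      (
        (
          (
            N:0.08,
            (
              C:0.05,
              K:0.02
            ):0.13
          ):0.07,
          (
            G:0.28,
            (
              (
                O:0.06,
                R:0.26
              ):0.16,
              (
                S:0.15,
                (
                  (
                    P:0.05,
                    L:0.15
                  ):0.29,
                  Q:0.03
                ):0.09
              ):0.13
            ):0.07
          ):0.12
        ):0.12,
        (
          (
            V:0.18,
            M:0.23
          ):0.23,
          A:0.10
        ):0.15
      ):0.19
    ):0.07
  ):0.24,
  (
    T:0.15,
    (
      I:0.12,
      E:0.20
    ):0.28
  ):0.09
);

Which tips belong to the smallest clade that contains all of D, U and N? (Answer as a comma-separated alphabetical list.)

A, B, C, D, F, G, H, J, K, L, M, N, O, P, Q, R, S, U, V

Tracing D: it sits inside (D,((((U,J),(F,H)),B),(((N,(C,K)),(G,((O,R),(S,((P,L),Q))))),((V,M),A)))).
Tracing U: it sits inside (U,J).
Tracing N: it sits inside (N,(C,K)).
The smallest clade enclosing all 3 is (D,((((U,J),(F,H)),B),(((N,(C,K)),(G,((O,R),(S,((P,L),Q))))),((V,M),A)))); the answer is its 19 terminal taxa in alphabetical order.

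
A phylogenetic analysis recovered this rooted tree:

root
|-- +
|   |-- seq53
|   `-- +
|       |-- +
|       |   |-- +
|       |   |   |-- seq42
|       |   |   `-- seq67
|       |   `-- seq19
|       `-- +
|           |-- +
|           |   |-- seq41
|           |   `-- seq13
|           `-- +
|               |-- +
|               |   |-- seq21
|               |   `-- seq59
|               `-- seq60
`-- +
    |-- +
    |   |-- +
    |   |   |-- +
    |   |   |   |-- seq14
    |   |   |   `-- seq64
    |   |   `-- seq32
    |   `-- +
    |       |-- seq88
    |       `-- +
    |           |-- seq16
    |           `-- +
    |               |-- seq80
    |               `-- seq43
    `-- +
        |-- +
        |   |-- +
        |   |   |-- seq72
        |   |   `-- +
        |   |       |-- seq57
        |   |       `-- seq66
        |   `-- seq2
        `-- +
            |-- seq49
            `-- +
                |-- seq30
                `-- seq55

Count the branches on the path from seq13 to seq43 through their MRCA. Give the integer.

The MRCA of seq13 and seq43 is the root of the tree.
From seq13 up to that node: 5 branches. From seq43 up to the same node: 6 branches. Total: 5 + 6 = 11.

11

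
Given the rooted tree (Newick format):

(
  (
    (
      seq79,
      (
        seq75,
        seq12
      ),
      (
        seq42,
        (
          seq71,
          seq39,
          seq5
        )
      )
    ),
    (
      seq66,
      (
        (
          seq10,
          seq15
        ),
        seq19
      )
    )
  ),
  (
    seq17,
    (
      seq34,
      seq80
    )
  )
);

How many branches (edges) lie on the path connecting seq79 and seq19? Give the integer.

5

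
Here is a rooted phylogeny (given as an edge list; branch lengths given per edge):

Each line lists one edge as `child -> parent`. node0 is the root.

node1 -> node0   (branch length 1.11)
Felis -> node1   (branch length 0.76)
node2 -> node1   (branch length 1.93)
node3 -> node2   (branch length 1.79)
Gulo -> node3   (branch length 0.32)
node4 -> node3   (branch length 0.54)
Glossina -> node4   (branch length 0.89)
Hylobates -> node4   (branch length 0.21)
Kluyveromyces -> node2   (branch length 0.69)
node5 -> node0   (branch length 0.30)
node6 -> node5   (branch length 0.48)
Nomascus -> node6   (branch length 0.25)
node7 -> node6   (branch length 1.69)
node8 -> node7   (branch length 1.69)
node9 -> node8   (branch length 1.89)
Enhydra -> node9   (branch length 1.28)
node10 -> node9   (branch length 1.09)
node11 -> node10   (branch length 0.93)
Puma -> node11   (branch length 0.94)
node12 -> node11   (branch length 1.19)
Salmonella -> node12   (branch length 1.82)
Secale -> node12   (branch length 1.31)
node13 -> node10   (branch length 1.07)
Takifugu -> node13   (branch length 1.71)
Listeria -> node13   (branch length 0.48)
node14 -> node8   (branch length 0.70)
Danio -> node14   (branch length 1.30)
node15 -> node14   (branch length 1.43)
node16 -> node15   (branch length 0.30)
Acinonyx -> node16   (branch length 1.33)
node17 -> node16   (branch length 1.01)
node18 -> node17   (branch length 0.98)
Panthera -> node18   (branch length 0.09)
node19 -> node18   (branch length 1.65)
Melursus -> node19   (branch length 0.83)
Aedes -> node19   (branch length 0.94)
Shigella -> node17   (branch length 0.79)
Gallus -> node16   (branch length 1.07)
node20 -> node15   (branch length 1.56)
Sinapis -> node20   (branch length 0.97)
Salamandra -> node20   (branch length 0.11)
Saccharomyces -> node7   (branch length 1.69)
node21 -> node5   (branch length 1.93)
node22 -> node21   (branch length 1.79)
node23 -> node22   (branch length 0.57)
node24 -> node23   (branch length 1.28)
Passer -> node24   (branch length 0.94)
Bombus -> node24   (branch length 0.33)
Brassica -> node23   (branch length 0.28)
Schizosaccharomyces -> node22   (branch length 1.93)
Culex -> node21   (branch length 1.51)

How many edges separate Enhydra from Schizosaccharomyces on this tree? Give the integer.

The MRCA of Enhydra and Schizosaccharomyces is the node subtending ((Nomascus,(((Enhydra,((Puma,(Salmonella,Secale)),(Takifugu,Listeria))),(Danio,((Acinonyx,((Panthera,(Melursus,Aedes)),Shigella),Gallus),(Sinapis,Salamandra)))),Saccharomyces)),((((Passer,Bombus),Brassica),Schizosaccharomyces),Culex)).
From Enhydra up to that node: 5 branches. From Schizosaccharomyces up to the same node: 3 branches. Total: 5 + 3 = 8.

8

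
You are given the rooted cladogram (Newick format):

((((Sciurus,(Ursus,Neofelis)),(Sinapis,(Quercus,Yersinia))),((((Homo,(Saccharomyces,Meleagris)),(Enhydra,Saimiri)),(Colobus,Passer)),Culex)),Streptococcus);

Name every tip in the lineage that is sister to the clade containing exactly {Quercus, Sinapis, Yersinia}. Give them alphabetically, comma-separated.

Neofelis, Sciurus, Ursus

The clade containing exactly {Quercus, Sinapis, Yersinia} attaches to the tree at the node subtending ((Sciurus,(Ursus,Neofelis)),(Sinapis,(Quercus,Yersinia))).
The other lineage descending from that same node — the sister group — is (Sciurus,(Ursus,Neofelis)); its 3 tips in alphabetical order are the answer.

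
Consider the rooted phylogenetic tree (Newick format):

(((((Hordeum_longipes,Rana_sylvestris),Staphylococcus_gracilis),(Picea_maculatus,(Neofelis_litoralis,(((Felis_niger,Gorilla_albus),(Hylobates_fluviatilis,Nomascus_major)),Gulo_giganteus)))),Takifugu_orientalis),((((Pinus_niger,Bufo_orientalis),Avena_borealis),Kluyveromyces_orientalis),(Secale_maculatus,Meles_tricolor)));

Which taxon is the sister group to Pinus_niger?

Bufo_orientalis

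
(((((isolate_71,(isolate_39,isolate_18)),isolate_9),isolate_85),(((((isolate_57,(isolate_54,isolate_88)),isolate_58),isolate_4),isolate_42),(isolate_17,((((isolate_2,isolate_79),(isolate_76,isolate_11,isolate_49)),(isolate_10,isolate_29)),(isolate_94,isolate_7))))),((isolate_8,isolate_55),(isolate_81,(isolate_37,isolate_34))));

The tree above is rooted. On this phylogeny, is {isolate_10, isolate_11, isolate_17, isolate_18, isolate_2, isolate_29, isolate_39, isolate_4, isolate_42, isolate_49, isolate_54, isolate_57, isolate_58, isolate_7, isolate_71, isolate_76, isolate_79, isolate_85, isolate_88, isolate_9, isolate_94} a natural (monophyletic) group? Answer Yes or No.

The most recent common ancestor of these taxa subtends ((((isolate_71,(isolate_39,isolate_18)),isolate_9),isolate_85),(((((isolate_57,(isolate_54,isolate_88)),isolate_58),isolate_4),isolate_42),(isolate_17,((((isolate_2,isolate_79),(isolate_76,isolate_11,isolate_49)),(isolate_10,isolate_29)),(isolate_94,isolate_7))))).
That clade has exactly 21 tips — every listed taxon and nothing else — so the group is monophyletic.

Yes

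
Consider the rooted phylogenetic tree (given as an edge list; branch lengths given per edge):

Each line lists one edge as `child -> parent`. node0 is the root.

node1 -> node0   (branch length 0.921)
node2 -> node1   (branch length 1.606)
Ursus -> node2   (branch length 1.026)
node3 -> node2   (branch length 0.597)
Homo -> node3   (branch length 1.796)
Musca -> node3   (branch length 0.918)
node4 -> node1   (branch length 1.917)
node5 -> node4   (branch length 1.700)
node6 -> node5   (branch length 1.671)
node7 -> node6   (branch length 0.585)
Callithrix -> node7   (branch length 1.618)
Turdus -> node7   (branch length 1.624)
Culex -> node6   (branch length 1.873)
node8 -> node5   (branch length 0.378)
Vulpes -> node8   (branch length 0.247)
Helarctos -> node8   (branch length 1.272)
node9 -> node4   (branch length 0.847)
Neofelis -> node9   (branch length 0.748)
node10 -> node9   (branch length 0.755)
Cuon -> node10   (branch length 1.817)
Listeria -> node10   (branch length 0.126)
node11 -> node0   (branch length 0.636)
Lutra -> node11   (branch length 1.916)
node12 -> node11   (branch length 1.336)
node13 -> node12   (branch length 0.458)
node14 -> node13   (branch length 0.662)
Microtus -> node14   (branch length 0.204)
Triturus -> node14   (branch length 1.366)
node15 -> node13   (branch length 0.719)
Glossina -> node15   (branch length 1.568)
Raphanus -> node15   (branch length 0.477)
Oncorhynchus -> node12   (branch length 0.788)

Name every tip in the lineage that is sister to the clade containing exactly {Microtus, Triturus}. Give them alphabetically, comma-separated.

The clade containing exactly {Microtus, Triturus} attaches to the tree at the node subtending ((Microtus,Triturus),(Glossina,Raphanus)).
The other lineage descending from that same node — the sister group — is (Glossina,Raphanus); its 2 tips in alphabetical order are the answer.

Glossina, Raphanus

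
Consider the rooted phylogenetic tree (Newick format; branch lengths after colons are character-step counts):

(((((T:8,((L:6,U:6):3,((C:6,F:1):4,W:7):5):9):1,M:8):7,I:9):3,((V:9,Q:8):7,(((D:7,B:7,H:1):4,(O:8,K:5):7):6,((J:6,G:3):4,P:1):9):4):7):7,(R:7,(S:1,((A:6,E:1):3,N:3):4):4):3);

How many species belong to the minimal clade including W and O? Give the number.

18

The MRCA of W and O is the node subtending ((((T,((L,U),((C,F),W))),M),I),((V,Q),(((D,B,H),(O,K)),((J,G),P)))).
That clade contains 18 terminal taxa: B, C, D, F, G, H, I, J, K, L, M, O, P, Q, T, U, V, W.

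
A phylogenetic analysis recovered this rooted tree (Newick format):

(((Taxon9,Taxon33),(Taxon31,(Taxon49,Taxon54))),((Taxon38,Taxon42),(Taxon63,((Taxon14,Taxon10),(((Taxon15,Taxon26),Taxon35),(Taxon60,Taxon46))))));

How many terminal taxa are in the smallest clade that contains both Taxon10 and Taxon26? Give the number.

The MRCA of Taxon10 and Taxon26 is the node subtending ((Taxon14,Taxon10),(((Taxon15,Taxon26),Taxon35),(Taxon60,Taxon46))).
That clade contains 7 terminal taxa: Taxon10, Taxon14, Taxon15, Taxon26, Taxon35, Taxon46, Taxon60.

7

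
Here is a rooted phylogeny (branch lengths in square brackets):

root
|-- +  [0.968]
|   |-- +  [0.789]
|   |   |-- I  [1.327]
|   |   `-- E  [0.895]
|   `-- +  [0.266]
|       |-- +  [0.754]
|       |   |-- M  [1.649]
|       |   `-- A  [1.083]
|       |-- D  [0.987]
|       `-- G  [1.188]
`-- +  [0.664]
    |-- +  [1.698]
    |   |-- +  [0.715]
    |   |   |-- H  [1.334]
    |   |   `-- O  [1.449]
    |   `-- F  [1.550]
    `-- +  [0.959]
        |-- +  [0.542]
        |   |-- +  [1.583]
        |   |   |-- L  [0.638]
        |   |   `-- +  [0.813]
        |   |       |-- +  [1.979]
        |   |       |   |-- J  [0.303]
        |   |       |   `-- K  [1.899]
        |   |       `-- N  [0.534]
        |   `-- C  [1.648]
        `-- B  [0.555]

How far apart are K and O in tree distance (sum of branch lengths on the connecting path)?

The path runs K → … → MRCA → … → O; the MRCA is the node subtending (((H,O),F),(((L,((J,K),N)),C),B)).
Branch lengths along that path: 1.899 + 1.979 + 0.813 + 1.583 + 0.542 + 0.959 + 1.698 + 0.715 + 1.449 = 11.637.

11.637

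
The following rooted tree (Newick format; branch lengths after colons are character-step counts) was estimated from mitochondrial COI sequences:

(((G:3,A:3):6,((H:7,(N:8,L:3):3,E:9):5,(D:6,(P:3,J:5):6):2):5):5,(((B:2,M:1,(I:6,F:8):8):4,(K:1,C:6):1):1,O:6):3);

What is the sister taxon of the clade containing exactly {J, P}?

D

The clade containing exactly {J, P} attaches to the tree at the node subtending (D,(P,J)).
The other lineage descending from that same node — the sister group — is the single tip D.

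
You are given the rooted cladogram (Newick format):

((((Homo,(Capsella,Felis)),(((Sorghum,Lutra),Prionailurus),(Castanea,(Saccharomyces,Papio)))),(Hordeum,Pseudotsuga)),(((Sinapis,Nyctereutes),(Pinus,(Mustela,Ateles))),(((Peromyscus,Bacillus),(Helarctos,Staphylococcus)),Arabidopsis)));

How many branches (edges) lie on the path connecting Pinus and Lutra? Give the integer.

The MRCA of Pinus and Lutra is the root of the tree.
From Pinus up to that node: 4 branches. From Lutra up to the same node: 6 branches. Total: 4 + 6 = 10.

10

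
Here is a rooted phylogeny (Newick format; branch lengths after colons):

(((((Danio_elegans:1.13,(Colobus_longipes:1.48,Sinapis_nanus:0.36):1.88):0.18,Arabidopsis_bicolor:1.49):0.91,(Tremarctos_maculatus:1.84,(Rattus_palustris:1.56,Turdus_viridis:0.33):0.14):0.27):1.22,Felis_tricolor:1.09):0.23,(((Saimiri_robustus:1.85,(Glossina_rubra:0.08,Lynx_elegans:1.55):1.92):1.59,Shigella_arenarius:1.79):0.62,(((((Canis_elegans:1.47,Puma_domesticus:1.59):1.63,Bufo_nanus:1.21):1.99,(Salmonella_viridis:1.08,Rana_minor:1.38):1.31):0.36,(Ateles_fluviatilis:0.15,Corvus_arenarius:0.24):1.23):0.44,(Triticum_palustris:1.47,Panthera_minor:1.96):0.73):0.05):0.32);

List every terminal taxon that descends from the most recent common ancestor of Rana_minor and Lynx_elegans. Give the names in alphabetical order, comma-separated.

Ateles_fluviatilis, Bufo_nanus, Canis_elegans, Corvus_arenarius, Glossina_rubra, Lynx_elegans, Panthera_minor, Puma_domesticus, Rana_minor, Saimiri_robustus, Salmonella_viridis, Shigella_arenarius, Triticum_palustris

Tracing Rana_minor: it sits inside (Salmonella_viridis,Rana_minor).
Tracing Lynx_elegans: it sits inside (Glossina_rubra,Lynx_elegans).
The smallest clade enclosing both is (((Saimiri_robustus,(Glossina_rubra,Lynx_elegans)),Shigella_arenarius),(((((Canis_elegans,Puma_domesticus),Bufo_nanus),(Salmonella_viridis,Rana_minor)),(Ateles_fluviatilis,Corvus_arenarius)),(Triticum_palustris,Panthera_minor))); the answer is its 13 terminal taxa in alphabetical order.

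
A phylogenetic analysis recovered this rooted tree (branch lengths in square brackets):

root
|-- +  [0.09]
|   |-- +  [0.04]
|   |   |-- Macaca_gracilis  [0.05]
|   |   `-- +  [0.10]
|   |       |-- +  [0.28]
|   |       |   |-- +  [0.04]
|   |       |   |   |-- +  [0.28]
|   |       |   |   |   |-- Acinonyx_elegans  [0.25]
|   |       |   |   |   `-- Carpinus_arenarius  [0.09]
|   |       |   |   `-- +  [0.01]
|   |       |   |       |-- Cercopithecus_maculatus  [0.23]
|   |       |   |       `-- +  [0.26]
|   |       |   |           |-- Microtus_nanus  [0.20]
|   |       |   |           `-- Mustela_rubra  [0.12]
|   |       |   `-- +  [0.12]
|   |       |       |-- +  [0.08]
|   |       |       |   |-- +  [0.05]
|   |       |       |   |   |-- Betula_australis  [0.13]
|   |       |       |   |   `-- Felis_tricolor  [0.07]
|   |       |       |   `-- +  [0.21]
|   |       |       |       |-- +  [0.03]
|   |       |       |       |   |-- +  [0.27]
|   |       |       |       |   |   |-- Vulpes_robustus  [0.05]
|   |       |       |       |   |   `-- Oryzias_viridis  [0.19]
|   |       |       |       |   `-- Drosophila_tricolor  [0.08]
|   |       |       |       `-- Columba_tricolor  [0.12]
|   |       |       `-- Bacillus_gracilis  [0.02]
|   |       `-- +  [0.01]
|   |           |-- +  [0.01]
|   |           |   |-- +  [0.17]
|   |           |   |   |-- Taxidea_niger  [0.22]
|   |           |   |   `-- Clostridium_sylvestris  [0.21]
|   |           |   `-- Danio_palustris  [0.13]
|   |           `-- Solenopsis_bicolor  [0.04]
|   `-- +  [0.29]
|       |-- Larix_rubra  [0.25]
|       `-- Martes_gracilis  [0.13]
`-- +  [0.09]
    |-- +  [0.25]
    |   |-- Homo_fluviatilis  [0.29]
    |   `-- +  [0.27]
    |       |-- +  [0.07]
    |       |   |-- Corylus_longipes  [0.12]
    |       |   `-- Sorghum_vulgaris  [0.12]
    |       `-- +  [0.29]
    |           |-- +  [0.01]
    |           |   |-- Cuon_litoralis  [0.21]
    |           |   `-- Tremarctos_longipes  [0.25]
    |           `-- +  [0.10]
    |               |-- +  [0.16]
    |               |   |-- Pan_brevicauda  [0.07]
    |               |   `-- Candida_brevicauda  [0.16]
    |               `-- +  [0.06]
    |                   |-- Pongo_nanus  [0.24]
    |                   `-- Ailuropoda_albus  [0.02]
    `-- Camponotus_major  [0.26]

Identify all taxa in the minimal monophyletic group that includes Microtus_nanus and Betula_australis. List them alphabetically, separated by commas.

Tracing Microtus_nanus: it sits inside (Microtus_nanus,Mustela_rubra).
Tracing Betula_australis: it sits inside (Betula_australis,Felis_tricolor).
The smallest clade enclosing both is (((Acinonyx_elegans,Carpinus_arenarius),(Cercopithecus_maculatus,(Microtus_nanus,Mustela_rubra))),(((Betula_australis,Felis_tricolor),(((Vulpes_robustus,Oryzias_viridis),Drosophila_tricolor),Columba_tricolor)),Bacillus_gracilis)); the answer is its 12 terminal taxa in alphabetical order.

Acinonyx_elegans, Bacillus_gracilis, Betula_australis, Carpinus_arenarius, Cercopithecus_maculatus, Columba_tricolor, Drosophila_tricolor, Felis_tricolor, Microtus_nanus, Mustela_rubra, Oryzias_viridis, Vulpes_robustus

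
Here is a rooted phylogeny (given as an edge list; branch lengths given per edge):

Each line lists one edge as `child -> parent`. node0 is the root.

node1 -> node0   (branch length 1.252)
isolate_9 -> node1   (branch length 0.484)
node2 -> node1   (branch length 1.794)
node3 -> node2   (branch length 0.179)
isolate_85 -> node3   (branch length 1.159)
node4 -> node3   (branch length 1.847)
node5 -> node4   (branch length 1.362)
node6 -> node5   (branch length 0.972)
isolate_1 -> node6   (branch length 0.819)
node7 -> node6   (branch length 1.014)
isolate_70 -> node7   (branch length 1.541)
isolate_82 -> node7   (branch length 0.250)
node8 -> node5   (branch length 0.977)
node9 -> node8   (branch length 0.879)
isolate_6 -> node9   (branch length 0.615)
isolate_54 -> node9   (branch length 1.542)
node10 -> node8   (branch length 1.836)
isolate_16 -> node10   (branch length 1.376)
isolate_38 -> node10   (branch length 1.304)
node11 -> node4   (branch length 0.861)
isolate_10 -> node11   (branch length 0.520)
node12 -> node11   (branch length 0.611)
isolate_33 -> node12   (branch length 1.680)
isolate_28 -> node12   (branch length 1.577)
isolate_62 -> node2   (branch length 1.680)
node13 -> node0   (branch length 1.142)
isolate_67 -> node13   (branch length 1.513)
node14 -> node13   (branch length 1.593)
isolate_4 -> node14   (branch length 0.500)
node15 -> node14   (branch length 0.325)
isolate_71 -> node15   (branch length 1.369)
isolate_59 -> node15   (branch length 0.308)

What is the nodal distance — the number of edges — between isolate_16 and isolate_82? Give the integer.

The MRCA of isolate_16 and isolate_82 is the node subtending ((isolate_1,(isolate_70,isolate_82)),((isolate_6,isolate_54),(isolate_16,isolate_38))).
From isolate_16 up to that node: 3 branches. From isolate_82 up to the same node: 3 branches. Total: 3 + 3 = 6.

6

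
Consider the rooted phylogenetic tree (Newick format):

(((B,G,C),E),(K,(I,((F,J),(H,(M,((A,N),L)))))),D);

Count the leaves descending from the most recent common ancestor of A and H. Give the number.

The MRCA of A and H is the node subtending (H,(M,((A,N),L))).
That clade contains 5 terminal taxa: A, H, L, M, N.

5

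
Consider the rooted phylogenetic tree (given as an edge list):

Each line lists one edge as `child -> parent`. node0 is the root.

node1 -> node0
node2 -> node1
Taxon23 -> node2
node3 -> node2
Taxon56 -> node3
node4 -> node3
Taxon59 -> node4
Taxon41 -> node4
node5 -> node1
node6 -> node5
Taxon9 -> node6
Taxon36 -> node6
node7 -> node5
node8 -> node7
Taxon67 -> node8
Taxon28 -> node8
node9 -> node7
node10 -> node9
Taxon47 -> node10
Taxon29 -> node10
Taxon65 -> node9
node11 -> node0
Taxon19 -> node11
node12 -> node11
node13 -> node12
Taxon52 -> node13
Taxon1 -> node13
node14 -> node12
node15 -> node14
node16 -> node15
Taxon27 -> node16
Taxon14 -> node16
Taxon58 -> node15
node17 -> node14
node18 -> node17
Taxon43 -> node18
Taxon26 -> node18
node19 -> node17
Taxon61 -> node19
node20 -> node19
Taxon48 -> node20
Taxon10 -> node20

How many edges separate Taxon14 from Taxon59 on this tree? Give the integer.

11

The MRCA of Taxon14 and Taxon59 is the root of the tree.
From Taxon14 up to that node: 6 branches. From Taxon59 up to the same node: 5 branches. Total: 6 + 5 = 11.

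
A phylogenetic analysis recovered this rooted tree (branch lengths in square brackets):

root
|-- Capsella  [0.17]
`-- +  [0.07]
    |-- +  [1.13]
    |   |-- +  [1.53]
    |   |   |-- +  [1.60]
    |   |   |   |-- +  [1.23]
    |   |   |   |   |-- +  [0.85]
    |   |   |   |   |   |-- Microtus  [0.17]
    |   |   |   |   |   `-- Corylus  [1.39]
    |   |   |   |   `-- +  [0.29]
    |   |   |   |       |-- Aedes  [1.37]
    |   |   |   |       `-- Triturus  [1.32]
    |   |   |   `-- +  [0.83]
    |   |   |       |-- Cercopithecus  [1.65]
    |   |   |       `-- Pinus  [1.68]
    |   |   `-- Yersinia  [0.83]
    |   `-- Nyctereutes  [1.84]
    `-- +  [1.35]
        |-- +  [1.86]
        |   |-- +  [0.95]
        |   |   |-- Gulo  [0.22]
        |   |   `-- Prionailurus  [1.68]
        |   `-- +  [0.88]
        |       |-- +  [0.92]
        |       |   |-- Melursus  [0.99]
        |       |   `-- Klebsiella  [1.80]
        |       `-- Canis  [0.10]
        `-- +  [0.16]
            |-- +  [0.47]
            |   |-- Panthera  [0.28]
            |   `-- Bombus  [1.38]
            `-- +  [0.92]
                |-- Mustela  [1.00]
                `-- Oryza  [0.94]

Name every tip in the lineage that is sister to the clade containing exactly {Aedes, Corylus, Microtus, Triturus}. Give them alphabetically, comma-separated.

Cercopithecus, Pinus

The clade containing exactly {Aedes, Corylus, Microtus, Triturus} attaches to the tree at the node subtending (((Microtus,Corylus),(Aedes,Triturus)),(Cercopithecus,Pinus)).
The other lineage descending from that same node — the sister group — is (Cercopithecus,Pinus); its 2 tips in alphabetical order are the answer.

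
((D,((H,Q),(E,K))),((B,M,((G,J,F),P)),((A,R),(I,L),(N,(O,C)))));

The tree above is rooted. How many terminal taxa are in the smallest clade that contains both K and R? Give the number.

The MRCA of K and R is the root, so the clade is the entire tree.
That clade contains 18 terminal taxa: A, B, C, D, E, F, G, H, I, J, K, L, M, N, O, P, Q, R.

18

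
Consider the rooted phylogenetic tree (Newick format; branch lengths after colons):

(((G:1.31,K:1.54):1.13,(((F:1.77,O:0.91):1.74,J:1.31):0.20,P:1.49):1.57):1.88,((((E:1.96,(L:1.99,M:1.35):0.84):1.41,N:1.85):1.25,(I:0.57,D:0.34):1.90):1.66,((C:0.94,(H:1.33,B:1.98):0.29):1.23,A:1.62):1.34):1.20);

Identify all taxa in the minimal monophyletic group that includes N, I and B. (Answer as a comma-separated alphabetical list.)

Tracing N: it sits inside ((E,(L,M)),N).
Tracing I: it sits inside (I,D).
Tracing B: it sits inside (H,B).
The smallest clade enclosing all 3 is ((((E,(L,M)),N),(I,D)),((C,(H,B)),A)); the answer is its 10 terminal taxa in alphabetical order.

A, B, C, D, E, H, I, L, M, N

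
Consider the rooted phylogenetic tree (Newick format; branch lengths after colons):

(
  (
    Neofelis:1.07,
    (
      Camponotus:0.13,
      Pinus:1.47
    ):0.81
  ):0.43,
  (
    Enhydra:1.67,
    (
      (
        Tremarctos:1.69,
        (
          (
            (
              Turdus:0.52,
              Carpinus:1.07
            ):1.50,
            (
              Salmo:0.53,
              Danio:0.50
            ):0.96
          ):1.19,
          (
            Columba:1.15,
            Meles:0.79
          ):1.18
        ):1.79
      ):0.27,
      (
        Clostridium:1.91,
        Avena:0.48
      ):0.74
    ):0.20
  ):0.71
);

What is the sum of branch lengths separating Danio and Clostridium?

7.36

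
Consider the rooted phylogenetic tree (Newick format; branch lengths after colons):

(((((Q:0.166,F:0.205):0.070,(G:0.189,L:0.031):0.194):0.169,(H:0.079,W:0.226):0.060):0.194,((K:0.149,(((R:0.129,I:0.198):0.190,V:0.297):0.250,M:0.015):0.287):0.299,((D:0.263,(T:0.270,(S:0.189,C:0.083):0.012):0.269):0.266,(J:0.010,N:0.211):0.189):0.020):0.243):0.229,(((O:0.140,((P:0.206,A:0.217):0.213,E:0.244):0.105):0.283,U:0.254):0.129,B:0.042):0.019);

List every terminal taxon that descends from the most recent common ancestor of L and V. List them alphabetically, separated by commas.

Tracing L: it sits inside (G,L).
Tracing V: it sits inside ((R,I),V).
The smallest clade enclosing both is ((((Q,F),(G,L)),(H,W)),((K,(((R,I),V),M)),((D,(T,(S,C))),(J,N)))); the answer is its 17 terminal taxa in alphabetical order.

C, D, F, G, H, I, J, K, L, M, N, Q, R, S, T, V, W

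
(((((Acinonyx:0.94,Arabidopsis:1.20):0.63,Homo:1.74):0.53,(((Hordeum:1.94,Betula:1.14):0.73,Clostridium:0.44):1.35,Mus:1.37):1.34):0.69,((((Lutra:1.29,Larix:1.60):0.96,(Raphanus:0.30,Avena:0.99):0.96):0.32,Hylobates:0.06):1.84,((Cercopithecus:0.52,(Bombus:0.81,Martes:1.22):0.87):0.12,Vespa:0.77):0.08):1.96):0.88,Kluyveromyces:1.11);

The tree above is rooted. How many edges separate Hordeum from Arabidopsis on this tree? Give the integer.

The MRCA of Hordeum and Arabidopsis is the node subtending (((Acinonyx,Arabidopsis),Homo),(((Hordeum,Betula),Clostridium),Mus)).
From Hordeum up to that node: 4 branches. From Arabidopsis up to the same node: 3 branches. Total: 4 + 3 = 7.

7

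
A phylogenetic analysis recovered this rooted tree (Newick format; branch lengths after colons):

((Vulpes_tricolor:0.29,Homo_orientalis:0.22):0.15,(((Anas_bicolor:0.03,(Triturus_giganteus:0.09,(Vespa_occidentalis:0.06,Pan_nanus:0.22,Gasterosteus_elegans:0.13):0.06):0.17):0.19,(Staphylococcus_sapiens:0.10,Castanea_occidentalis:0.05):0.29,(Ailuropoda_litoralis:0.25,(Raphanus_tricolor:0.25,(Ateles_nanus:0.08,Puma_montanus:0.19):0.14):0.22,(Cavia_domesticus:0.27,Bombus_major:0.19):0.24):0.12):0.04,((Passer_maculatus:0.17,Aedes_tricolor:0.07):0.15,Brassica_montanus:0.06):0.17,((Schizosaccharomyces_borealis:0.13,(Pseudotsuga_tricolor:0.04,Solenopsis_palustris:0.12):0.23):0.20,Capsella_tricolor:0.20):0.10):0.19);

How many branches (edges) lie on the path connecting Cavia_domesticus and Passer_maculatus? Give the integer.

7

The MRCA of Cavia_domesticus and Passer_maculatus is the node subtending (((Anas_bicolor,(Triturus_giganteus,(Vespa_occidentalis,Pan_nanus,Gasterosteus_elegans))),(Staphylococcus_sapiens,Castanea_occidentalis),(Ailuropoda_litoralis,(Raphanus_tricolor,(Ateles_nanus,Puma_montanus)),(Cavia_domesticus,Bombus_major))),((Passer_maculatus,Aedes_tricolor),Brassica_montanus),((Schizosaccharomyces_borealis,(Pseudotsuga_tricolor,Solenopsis_palustris)),Capsella_tricolor)).
From Cavia_domesticus up to that node: 4 branches. From Passer_maculatus up to the same node: 3 branches. Total: 4 + 3 = 7.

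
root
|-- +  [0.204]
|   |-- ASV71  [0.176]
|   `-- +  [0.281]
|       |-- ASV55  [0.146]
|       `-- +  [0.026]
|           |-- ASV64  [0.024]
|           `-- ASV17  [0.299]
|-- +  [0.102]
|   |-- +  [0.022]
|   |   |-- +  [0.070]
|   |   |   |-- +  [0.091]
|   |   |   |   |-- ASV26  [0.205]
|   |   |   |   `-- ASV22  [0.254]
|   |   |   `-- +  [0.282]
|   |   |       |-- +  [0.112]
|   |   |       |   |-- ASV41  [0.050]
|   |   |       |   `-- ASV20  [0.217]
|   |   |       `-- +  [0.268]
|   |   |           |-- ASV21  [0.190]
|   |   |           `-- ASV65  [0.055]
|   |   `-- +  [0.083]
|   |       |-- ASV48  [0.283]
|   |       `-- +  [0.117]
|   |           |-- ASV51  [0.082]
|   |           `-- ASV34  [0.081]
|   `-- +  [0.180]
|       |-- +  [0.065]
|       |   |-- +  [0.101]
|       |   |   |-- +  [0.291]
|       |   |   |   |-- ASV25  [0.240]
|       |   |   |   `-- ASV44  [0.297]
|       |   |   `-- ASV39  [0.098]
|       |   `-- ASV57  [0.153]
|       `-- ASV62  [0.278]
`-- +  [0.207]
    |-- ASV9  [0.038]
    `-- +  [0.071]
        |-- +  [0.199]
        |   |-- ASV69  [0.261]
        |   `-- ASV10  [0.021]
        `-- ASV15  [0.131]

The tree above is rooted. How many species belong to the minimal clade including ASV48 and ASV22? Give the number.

The MRCA of ASV48 and ASV22 is the node subtending (((ASV26,ASV22),((ASV41,ASV20),(ASV21,ASV65))),(ASV48,(ASV51,ASV34))).
That clade contains 9 terminal taxa: ASV20, ASV21, ASV22, ASV26, ASV34, ASV41, ASV48, ASV51, ASV65.

9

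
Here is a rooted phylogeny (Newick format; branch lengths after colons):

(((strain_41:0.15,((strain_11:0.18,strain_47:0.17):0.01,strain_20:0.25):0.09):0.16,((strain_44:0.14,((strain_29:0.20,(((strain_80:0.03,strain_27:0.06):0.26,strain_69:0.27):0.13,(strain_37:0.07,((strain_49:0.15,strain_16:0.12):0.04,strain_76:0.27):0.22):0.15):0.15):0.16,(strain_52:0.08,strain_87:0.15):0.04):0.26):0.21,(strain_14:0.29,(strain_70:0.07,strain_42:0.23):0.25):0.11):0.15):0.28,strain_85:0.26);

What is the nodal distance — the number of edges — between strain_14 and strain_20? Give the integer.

The MRCA of strain_14 and strain_20 is the node subtending ((strain_41,((strain_11,strain_47),strain_20)),((strain_44,((strain_29,(((strain_80,strain_27),strain_69),(strain_37,((strain_49,strain_16),strain_76)))),(strain_52,strain_87))),(strain_14,(strain_70,strain_42)))).
From strain_14 up to that node: 3 branches. From strain_20 up to the same node: 3 branches. Total: 3 + 3 = 6.

6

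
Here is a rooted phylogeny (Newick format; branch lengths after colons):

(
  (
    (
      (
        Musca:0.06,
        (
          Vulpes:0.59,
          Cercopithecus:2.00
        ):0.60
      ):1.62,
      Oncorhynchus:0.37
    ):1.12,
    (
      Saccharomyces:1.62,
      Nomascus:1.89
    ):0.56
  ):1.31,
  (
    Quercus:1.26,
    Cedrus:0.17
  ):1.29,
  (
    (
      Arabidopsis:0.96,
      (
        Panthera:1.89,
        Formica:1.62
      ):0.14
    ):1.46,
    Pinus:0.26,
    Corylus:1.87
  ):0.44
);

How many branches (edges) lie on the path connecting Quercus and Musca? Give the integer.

The MRCA of Quercus and Musca is the root of the tree.
From Quercus up to that node: 2 branches. From Musca up to the same node: 4 branches. Total: 2 + 4 = 6.

6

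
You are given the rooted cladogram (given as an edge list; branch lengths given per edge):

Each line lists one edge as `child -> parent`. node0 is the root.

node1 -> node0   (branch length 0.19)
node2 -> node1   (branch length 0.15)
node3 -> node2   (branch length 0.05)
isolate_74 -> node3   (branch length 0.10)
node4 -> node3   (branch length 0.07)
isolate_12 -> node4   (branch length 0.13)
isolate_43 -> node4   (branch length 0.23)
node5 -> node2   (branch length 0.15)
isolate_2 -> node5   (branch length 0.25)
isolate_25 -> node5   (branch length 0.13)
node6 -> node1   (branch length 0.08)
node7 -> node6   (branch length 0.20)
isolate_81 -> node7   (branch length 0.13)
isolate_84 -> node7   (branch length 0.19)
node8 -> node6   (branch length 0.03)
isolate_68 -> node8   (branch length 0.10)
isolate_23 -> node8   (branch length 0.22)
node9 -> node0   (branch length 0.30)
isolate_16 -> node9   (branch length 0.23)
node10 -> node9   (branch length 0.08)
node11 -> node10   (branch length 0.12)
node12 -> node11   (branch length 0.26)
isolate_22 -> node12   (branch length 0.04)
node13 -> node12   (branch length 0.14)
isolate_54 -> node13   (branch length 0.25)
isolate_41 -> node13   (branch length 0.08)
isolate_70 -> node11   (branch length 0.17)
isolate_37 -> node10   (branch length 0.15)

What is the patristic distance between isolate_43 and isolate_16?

1.22

The path runs isolate_43 → … → MRCA → … → isolate_16; the MRCA is the root of the tree.
Branch lengths along that path: 0.23 + 0.07 + 0.05 + 0.15 + 0.19 + 0.30 + 0.23 = 1.22.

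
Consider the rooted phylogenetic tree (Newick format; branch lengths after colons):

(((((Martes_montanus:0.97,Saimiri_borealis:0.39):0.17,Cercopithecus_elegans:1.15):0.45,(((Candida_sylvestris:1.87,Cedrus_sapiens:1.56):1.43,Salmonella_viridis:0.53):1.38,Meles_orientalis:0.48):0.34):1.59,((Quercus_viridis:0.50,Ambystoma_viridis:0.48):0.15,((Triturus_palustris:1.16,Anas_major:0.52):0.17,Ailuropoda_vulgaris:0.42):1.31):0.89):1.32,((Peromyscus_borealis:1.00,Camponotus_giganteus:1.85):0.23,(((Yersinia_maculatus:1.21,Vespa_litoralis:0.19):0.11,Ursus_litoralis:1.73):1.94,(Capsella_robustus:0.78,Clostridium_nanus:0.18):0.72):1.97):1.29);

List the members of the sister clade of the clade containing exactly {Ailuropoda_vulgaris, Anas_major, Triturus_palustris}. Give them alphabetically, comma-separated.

Ambystoma_viridis, Quercus_viridis

The clade containing exactly {Ailuropoda_vulgaris, Anas_major, Triturus_palustris} attaches to the tree at the node subtending ((Quercus_viridis,Ambystoma_viridis),((Triturus_palustris,Anas_major),Ailuropoda_vulgaris)).
The other lineage descending from that same node — the sister group — is (Quercus_viridis,Ambystoma_viridis); its 2 tips in alphabetical order are the answer.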